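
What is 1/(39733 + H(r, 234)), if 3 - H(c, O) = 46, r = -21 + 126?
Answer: 1/39690 ≈ 2.5195e-5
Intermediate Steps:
r = 105
H(c, O) = -43 (H(c, O) = 3 - 1*46 = 3 - 46 = -43)
1/(39733 + H(r, 234)) = 1/(39733 - 43) = 1/39690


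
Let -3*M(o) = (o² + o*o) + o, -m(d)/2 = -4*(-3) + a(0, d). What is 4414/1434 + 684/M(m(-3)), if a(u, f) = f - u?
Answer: -4493/25095 ≈ -0.17904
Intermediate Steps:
m(d) = -24 - 2*d (m(d) = -2*(-4*(-3) + (d - 1*0)) = -2*(12 + (d + 0)) = -2*(12 + d) = -24 - 2*d)
M(o) = -2*o²/3 - o/3 (M(o) = -((o² + o*o) + o)/3 = -((o² + o²) + o)/3 = -(2*o² + o)/3 = -(o + 2*o²)/3 = -2*o²/3 - o/3)
4414/1434 + 684/M(m(-3)) = 4414/1434 + 684/((-(-24 - 2*(-3))*(1 + 2*(-24 - 2*(-3)))/3)) = 4414*(1/1434) + 684/((-(-24 + 6)*(1 + 2*(-24 + 6))/3)) = 2207/717 + 684/((-⅓*(-18)*(1 + 2*(-18)))) = 2207/717 + 684/((-⅓*(-18)*(1 - 36))) = 2207/717 + 684/((-⅓*(-18)*(-35))) = 2207/717 + 684/(-210) = 2207/717 + 684*(-1/210) = 2207/717 - 114/35 = -4493/25095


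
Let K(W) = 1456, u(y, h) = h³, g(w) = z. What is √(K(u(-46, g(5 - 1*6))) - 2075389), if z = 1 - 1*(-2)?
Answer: 3*I*√230437 ≈ 1440.1*I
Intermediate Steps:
z = 3 (z = 1 + 2 = 3)
g(w) = 3
√(K(u(-46, g(5 - 1*6))) - 2075389) = √(1456 - 2075389) = √(-2073933) = 3*I*√230437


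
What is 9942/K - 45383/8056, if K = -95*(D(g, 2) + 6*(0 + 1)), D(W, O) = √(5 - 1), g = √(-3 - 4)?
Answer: -753841/40280 ≈ -18.715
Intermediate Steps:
g = I*√7 (g = √(-7) = I*√7 ≈ 2.6458*I)
D(W, O) = 2 (D(W, O) = √4 = 2)
K = -760 (K = -95*(2 + 6*(0 + 1)) = -95*(2 + 6*1) = -95*(2 + 6) = -95*8 = -760)
9942/K - 45383/8056 = 9942/(-760) - 45383/8056 = 9942*(-1/760) - 45383*1/8056 = -4971/380 - 45383/8056 = -753841/40280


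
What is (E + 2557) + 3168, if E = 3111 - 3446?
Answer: 5390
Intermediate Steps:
E = -335
(E + 2557) + 3168 = (-335 + 2557) + 3168 = 2222 + 3168 = 5390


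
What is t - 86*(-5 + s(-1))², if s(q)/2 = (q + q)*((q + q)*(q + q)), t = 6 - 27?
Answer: -37947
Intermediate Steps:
t = -21
s(q) = 16*q³ (s(q) = 2*((q + q)*((q + q)*(q + q))) = 2*((2*q)*((2*q)*(2*q))) = 2*((2*q)*(4*q²)) = 2*(8*q³) = 16*q³)
t - 86*(-5 + s(-1))² = -21 - 86*(-5 + 16*(-1)³)² = -21 - 86*(-5 + 16*(-1))² = -21 - 86*(-5 - 16)² = -21 - 86*(-21)² = -21 - 86*441 = -21 - 37926 = -37947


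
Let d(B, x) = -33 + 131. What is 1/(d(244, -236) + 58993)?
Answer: 1/59091 ≈ 1.6923e-5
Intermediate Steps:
d(B, x) = 98
1/(d(244, -236) + 58993) = 1/(98 + 58993) = 1/59091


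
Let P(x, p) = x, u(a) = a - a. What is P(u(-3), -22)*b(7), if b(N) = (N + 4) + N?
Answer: 0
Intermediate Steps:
b(N) = 4 + 2*N (b(N) = (4 + N) + N = 4 + 2*N)
u(a) = 0
P(u(-3), -22)*b(7) = 0*(4 + 2*7) = 0*(4 + 14) = 0*18 = 0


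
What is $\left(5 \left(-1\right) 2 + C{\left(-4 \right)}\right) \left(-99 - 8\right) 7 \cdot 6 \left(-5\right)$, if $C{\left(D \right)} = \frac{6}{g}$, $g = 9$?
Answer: $-209720$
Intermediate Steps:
$C{\left(D \right)} = \frac{2}{3}$ ($C{\left(D \right)} = \frac{6}{9} = 6 \cdot \frac{1}{9} = \frac{2}{3}$)
$\left(5 \left(-1\right) 2 + C{\left(-4 \right)}\right) \left(-99 - 8\right) 7 \cdot 6 \left(-5\right) = \left(5 \left(-1\right) 2 + \frac{2}{3}\right) \left(-99 - 8\right) 7 \cdot 6 \left(-5\right) = \left(\left(-5\right) 2 + \frac{2}{3}\right) \left(-107\right) 42 \left(-5\right) = \left(-10 + \frac{2}{3}\right) \left(-107\right) \left(-210\right) = \left(- \frac{28}{3}\right) \left(-107\right) \left(-210\right) = \frac{2996}{3} \left(-210\right) = -209720$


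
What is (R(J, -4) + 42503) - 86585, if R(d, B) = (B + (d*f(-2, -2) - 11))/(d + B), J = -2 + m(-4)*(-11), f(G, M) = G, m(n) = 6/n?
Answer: -925810/21 ≈ -44086.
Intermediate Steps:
J = 29/2 (J = -2 + (6/(-4))*(-11) = -2 + (6*(-1/4))*(-11) = -2 - 3/2*(-11) = -2 + 33/2 = 29/2 ≈ 14.500)
R(d, B) = (-11 + B - 2*d)/(B + d) (R(d, B) = (B + (d*(-2) - 11))/(d + B) = (B + (-2*d - 11))/(B + d) = (B + (-11 - 2*d))/(B + d) = (-11 + B - 2*d)/(B + d))
(R(J, -4) + 42503) - 86585 = ((-11 - 4 - 2*29/2)/(-4 + 29/2) + 42503) - 86585 = ((-11 - 4 - 29)/(21/2) + 42503) - 86585 = ((2/21)*(-44) + 42503) - 86585 = (-88/21 + 42503) - 86585 = 892475/21 - 86585 = -925810/21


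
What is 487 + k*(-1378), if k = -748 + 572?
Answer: 243015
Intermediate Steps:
k = -176
487 + k*(-1378) = 487 - 176*(-1378) = 487 + 242528 = 243015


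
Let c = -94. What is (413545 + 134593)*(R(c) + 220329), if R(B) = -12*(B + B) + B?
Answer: 121955771758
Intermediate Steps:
R(B) = -23*B (R(B) = -24*B + B = -23*B)
(413545 + 134593)*(R(c) + 220329) = (413545 + 134593)*(-23*(-94) + 220329) = 548138*(2162 + 220329) = 548138*222491 = 121955771758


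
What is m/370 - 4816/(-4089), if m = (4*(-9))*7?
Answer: 375746/756465 ≈ 0.49671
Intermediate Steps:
m = -252 (m = -36*7 = -252)
m/370 - 4816/(-4089) = -252/370 - 4816/(-4089) = -252*1/370 - 4816*(-1/4089) = -126/185 + 4816/4089 = 375746/756465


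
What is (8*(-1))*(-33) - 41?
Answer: 223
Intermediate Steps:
(8*(-1))*(-33) - 41 = -8*(-33) - 41 = 264 - 41 = 223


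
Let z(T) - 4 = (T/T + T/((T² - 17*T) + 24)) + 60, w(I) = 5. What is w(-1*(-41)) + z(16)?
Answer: 72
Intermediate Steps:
z(T) = 65 + T/(24 + T² - 17*T) (z(T) = 4 + ((T/T + T/((T² - 17*T) + 24)) + 60) = 4 + ((1 + T/(24 + T² - 17*T)) + 60) = 4 + (61 + T/(24 + T² - 17*T)) = 65 + T/(24 + T² - 17*T))
w(-1*(-41)) + z(16) = 5 + (1560 - 1104*16 + 65*16²)/(24 + 16² - 17*16) = 5 + (1560 - 17664 + 65*256)/(24 + 256 - 272) = 5 + (1560 - 17664 + 16640)/8 = 5 + (⅛)*536 = 5 + 67 = 72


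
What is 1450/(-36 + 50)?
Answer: 725/7 ≈ 103.57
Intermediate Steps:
1450/(-36 + 50) = 1450/14 = (1/14)*1450 = 725/7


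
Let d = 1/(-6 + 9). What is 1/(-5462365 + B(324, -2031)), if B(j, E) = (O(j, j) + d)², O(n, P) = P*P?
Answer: 9/99131113756 ≈ 9.0789e-11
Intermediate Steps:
d = ⅓ (d = 1/3 = ⅓ ≈ 0.33333)
O(n, P) = P²
B(j, E) = (⅓ + j²)² (B(j, E) = (j² + ⅓)² = (⅓ + j²)²)
1/(-5462365 + B(324, -2031)) = 1/(-5462365 + (1 + 3*324²)²/9) = 1/(-5462365 + (1 + 3*104976)²/9) = 1/(-5462365 + (1 + 314928)²/9) = 1/(-5462365 + (⅑)*314929²) = 1/(-5462365 + (⅑)*99180275041) = 1/(-5462365 + 99180275041/9) = 1/(99131113756/9) = 9/99131113756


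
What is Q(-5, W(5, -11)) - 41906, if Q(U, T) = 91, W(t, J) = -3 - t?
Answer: -41815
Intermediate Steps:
Q(-5, W(5, -11)) - 41906 = 91 - 41906 = -41815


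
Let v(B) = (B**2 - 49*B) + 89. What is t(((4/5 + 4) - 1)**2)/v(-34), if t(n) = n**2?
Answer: 130321/1819375 ≈ 0.071630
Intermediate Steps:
v(B) = 89 + B**2 - 49*B
t(((4/5 + 4) - 1)**2)/v(-34) = (((4/5 + 4) - 1)**2)**2/(89 + (-34)**2 - 49*(-34)) = (((4*(1/5) + 4) - 1)**2)**2/(89 + 1156 + 1666) = (((4/5 + 4) - 1)**2)**2/2911 = ((24/5 - 1)**2)**2*(1/2911) = ((19/5)**2)**2*(1/2911) = (361/25)**2*(1/2911) = (130321/625)*(1/2911) = 130321/1819375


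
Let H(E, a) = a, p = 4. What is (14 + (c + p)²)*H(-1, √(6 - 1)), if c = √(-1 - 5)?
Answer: 24*√5 + 8*I*√30 ≈ 53.666 + 43.818*I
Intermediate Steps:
c = I*√6 (c = √(-6) = I*√6 ≈ 2.4495*I)
(14 + (c + p)²)*H(-1, √(6 - 1)) = (14 + (I*√6 + 4)²)*√(6 - 1) = (14 + (4 + I*√6)²)*√5 = √5*(14 + (4 + I*√6)²)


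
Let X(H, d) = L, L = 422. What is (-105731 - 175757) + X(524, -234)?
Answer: -281066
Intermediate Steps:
X(H, d) = 422
(-105731 - 175757) + X(524, -234) = (-105731 - 175757) + 422 = -281488 + 422 = -281066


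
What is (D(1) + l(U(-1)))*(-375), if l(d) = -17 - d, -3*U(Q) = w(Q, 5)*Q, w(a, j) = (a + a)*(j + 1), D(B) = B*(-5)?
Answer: 6750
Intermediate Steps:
D(B) = -5*B
w(a, j) = 2*a*(1 + j) (w(a, j) = (2*a)*(1 + j) = 2*a*(1 + j))
U(Q) = -4*Q² (U(Q) = -2*Q*(1 + 5)*Q/3 = -2*Q*6*Q/3 = -12*Q*Q/3 = -4*Q²)
(D(1) + l(U(-1)))*(-375) = (-5*1 + (-17 - (-4)*(-1)²))*(-375) = (-5 + (-17 - (-4)))*(-375) = (-5 + (-17 - 1*(-4)))*(-375) = (-5 + (-17 + 4))*(-375) = (-5 - 13)*(-375) = -18*(-375) = 6750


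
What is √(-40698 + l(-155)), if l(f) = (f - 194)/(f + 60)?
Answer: I*√367266295/95 ≈ 201.73*I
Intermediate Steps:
l(f) = (-194 + f)/(60 + f)
√(-40698 + l(-155)) = √(-40698 + (-194 - 155)/(60 - 155)) = √(-40698 - 349/(-95)) = √(-40698 - 1/95*(-349)) = √(-40698 + 349/95) = √(-3865961/95) = I*√367266295/95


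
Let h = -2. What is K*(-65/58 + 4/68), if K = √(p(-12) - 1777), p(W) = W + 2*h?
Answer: -1047*I*√1793/986 ≈ -44.964*I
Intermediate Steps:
p(W) = -4 + W (p(W) = W + 2*(-2) = W - 4 = -4 + W)
K = I*√1793 (K = √((-4 - 12) - 1777) = √(-16 - 1777) = √(-1793) = I*√1793 ≈ 42.344*I)
K*(-65/58 + 4/68) = (I*√1793)*(-65/58 + 4/68) = (I*√1793)*(-65*1/58 + 4*(1/68)) = (I*√1793)*(-65/58 + 1/17) = (I*√1793)*(-1047/986) = -1047*I*√1793/986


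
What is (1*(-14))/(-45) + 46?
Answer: 2084/45 ≈ 46.311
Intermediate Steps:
(1*(-14))/(-45) + 46 = -1/45*(-14) + 46 = 14/45 + 46 = 2084/45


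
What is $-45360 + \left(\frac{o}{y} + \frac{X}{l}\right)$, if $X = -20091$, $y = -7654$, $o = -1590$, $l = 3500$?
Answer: $- \frac{607648625757}{13394500} \approx -45366.0$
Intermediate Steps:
$-45360 + \left(\frac{o}{y} + \frac{X}{l}\right) = -45360 - \left(- \frac{795}{3827} + \frac{20091}{3500}\right) = -45360 - \frac{74105757}{13394500} = - \frac{607648625757}{13394500}$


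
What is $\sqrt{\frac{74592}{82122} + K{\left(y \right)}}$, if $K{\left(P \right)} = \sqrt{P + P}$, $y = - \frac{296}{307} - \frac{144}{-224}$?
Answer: $\frac{\sqrt{785818230025584 + 402580699381 i \sqrt{2967769}}}{29413363} \approx 1.0295 + 0.38933 i$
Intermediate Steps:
$y = - \frac{1381}{4298}$ ($y = \left(-296\right) \frac{1}{307} - - \frac{9}{14} = - \frac{296}{307} + \frac{9}{14} = - \frac{1381}{4298} \approx -0.32131$)
$K{\left(P \right)} = \sqrt{2} \sqrt{P}$ ($K{\left(P \right)} = \sqrt{2 P} = \sqrt{2} \sqrt{P}$)
$\sqrt{\frac{74592}{82122} + K{\left(y \right)}} = \sqrt{\frac{74592}{82122} + \sqrt{2} \sqrt{- \frac{1381}{4298}}} = \sqrt{74592 \cdot \frac{1}{82122} + \sqrt{2} \frac{i \sqrt{5935538}}{4298}} = \sqrt{\frac{12432}{13687} + \frac{i \sqrt{2967769}}{2149}}$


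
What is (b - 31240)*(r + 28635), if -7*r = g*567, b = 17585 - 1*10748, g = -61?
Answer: -819355128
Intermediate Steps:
b = 6837 (b = 17585 - 10748 = 6837)
r = 4941 (r = -(-61)*567/7 = -⅐*(-34587) = 4941)
(b - 31240)*(r + 28635) = (6837 - 31240)*(4941 + 28635) = -24403*33576 = -819355128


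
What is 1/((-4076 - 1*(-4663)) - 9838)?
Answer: -1/9251 ≈ -0.00010810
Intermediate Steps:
1/((-4076 - 1*(-4663)) - 9838) = 1/((-4076 + 4663) - 9838) = 1/(587 - 9838) = 1/(-9251) = -1/9251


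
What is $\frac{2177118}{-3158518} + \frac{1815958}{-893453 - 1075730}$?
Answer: $- \frac{5011439892419}{3109849975397} \approx -1.6115$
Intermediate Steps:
$\frac{2177118}{-3158518} + \frac{1815958}{-893453 - 1075730} = 2177118 \left(- \frac{1}{3158518}\right) + \frac{1815958}{-1969183} = - \frac{1088559}{1579259} + 1815958 \left(- \frac{1}{1969183}\right) = - \frac{1088559}{1579259} - \frac{1815958}{1969183} = - \frac{5011439892419}{3109849975397}$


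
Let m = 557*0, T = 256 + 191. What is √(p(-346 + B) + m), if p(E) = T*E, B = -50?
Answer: 6*I*√4917 ≈ 420.73*I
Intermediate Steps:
T = 447
m = 0
p(E) = 447*E
√(p(-346 + B) + m) = √(447*(-346 - 50) + 0) = √(447*(-396) + 0) = √(-177012 + 0) = √(-177012) = 6*I*√4917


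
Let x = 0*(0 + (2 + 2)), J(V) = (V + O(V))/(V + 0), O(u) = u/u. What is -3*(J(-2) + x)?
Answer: -3/2 ≈ -1.5000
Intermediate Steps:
O(u) = 1
J(V) = (1 + V)/V (J(V) = (V + 1)/(V + 0) = (1 + V)/V)
x = 0 (x = 0*(0 + 4) = 0*4 = 0)
-3*(J(-2) + x) = -3*((1 - 2)/(-2) + 0) = -3*(-1/2*(-1) + 0) = -3*(1/2 + 0) = -3*1/2 = -3/2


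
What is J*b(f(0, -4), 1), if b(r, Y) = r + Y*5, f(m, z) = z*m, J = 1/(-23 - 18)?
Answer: -5/41 ≈ -0.12195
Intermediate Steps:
J = -1/41 (J = 1/(-41) = -1/41 ≈ -0.024390)
f(m, z) = m*z
b(r, Y) = r + 5*Y
J*b(f(0, -4), 1) = -(0*(-4) + 5*1)/41 = -(0 + 5)/41 = -1/41*5 = -5/41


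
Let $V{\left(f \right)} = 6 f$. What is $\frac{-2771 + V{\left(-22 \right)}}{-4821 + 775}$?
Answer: $\frac{2903}{4046} \approx 0.7175$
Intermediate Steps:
$\frac{-2771 + V{\left(-22 \right)}}{-4821 + 775} = \frac{-2771 + 6 \left(-22\right)}{-4821 + 775} = \frac{-2771 - 132}{-4046} = \left(-2903\right) \left(- \frac{1}{4046}\right) = \frac{2903}{4046}$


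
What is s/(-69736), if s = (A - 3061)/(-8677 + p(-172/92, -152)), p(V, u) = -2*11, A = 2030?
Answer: -1031/606633464 ≈ -1.6995e-6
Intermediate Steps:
p(V, u) = -22
s = 1031/8699 (s = (2030 - 3061)/(-8677 - 22) = -1031/(-8699) = -1031*(-1/8699) = 1031/8699 ≈ 0.11852)
s/(-69736) = (1031/8699)/(-69736) = (1031/8699)*(-1/69736) = -1031/606633464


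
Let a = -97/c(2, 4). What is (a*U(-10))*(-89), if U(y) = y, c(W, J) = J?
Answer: -43165/2 ≈ -21583.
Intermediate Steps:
a = -97/4 ≈ -24.250
(a*U(-10))*(-89) = -97/4*(-10)*(-89) = (485/2)*(-89) = -43165/2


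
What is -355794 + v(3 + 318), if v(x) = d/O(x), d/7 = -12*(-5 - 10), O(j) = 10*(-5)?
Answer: -1779096/5 ≈ -3.5582e+5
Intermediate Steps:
O(j) = -50
d = 1260 (d = 7*(-12*(-5 - 10)) = 7*(-12*(-15)) = 7*180 = 1260)
v(x) = -126/5 (v(x) = 1260/(-50) = 1260*(-1/50) = -126/5)
-355794 + v(3 + 318) = -355794 - 126/5 = -1779096/5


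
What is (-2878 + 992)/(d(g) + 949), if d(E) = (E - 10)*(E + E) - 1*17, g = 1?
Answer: -943/457 ≈ -2.0635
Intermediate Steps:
d(E) = -17 + 2*E*(-10 + E) (d(E) = (-10 + E)*(2*E) - 17 = 2*E*(-10 + E) - 17 = -17 + 2*E*(-10 + E))
(-2878 + 992)/(d(g) + 949) = (-2878 + 992)/((-17 - 20*1 + 2*1²) + 949) = -1886/((-17 - 20 + 2*1) + 949) = -1886/((-17 - 20 + 2) + 949) = -1886/(-35 + 949) = -1886/914 = -1886*1/914 = -943/457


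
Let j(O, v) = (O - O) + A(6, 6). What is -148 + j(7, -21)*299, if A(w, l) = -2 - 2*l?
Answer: -4334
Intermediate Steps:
j(O, v) = -14 (j(O, v) = (O - O) + (-2 - 2*6) = 0 + (-2 - 12) = 0 - 14 = -14)
-148 + j(7, -21)*299 = -148 - 14*299 = -148 - 4186 = -4334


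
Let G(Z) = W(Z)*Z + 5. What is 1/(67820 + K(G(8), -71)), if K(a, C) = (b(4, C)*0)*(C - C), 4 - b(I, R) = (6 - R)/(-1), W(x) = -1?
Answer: 1/67820 ≈ 1.4745e-5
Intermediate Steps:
G(Z) = 5 - Z (G(Z) = -Z + 5 = 5 - Z)
b(I, R) = 10 - R (b(I, R) = 4 - (6 - R)/(-1) = 4 - (6 - R)*(-1) = 4 - (-6 + R) = 4 + (6 - R) = 10 - R)
K(a, C) = 0 (K(a, C) = ((10 - C)*0)*(C - C) = 0*0 = 0)
1/(67820 + K(G(8), -71)) = 1/(67820 + 0) = 1/67820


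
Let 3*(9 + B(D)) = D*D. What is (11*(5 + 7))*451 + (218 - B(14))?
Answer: 179081/3 ≈ 59694.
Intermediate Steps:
B(D) = -9 + D**2/3 (B(D) = -9 + (D*D)/3 = -9 + D**2/3)
(11*(5 + 7))*451 + (218 - B(14)) = (11*(5 + 7))*451 + (218 - (-9 + (1/3)*14**2)) = (11*12)*451 + (218 - (-9 + (1/3)*196)) = 132*451 + (218 - (-9 + 196/3)) = 59532 + (218 - 1*169/3) = 59532 + (218 - 169/3) = 59532 + 485/3 = 179081/3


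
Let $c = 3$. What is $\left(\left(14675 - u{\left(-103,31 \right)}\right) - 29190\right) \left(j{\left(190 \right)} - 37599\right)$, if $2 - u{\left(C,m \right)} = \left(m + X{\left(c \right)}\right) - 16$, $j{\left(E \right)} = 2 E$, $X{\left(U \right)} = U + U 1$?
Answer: $539526624$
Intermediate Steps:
$X{\left(U \right)} = 2 U$ ($X{\left(U \right)} = U + U = 2 U$)
$u{\left(C,m \right)} = 12 - m$ ($u{\left(C,m \right)} = 2 - \left(\left(m + 2 \cdot 3\right) - 16\right) = 2 - \left(\left(m + 6\right) - 16\right) = 2 - \left(\left(6 + m\right) - 16\right) = 2 - \left(-10 + m\right) = 12 - m$)
$\left(\left(14675 - u{\left(-103,31 \right)}\right) - 29190\right) \left(j{\left(190 \right)} - 37599\right) = \left(\left(14675 - \left(12 - 31\right)\right) - 29190\right) \left(2 \cdot 190 - 37599\right) = \left(\left(14675 - \left(12 - 31\right)\right) - 29190\right) \left(380 - 37599\right) = \left(\left(14675 - -19\right) - 29190\right) \left(-37219\right) = \left(\left(14675 + 19\right) - 29190\right) \left(-37219\right) = \left(14694 - 29190\right) \left(-37219\right) = \left(-14496\right) \left(-37219\right) = 539526624$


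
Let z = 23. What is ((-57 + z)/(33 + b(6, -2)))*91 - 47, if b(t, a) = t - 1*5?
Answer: -138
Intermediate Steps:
b(t, a) = -5 + t (b(t, a) = t - 5 = -5 + t)
((-57 + z)/(33 + b(6, -2)))*91 - 47 = ((-57 + 23)/(33 + (-5 + 6)))*91 - 47 = -34/(33 + 1)*91 - 47 = -34/34*91 - 47 = -34*1/34*91 - 47 = -1*91 - 47 = -91 - 47 = -138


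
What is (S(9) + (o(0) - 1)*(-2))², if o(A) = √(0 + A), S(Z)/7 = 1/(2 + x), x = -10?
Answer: 81/64 ≈ 1.2656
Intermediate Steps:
S(Z) = -7/8 (S(Z) = 7/(2 - 10) = 7/(-8) = 7*(-⅛) = -7/8)
o(A) = √A
(S(9) + (o(0) - 1)*(-2))² = (-7/8 + (√0 - 1)*(-2))² = (-7/8 + (0 - 1)*(-2))² = (-7/8 - 1*(-2))² = (-7/8 + 2)² = (9/8)² = 81/64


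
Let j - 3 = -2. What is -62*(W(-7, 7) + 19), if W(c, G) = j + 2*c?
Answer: -372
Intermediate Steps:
j = 1 (j = 3 - 2 = 1)
W(c, G) = 1 + 2*c
-62*(W(-7, 7) + 19) = -62*((1 + 2*(-7)) + 19) = -62*((1 - 14) + 19) = -62*(-13 + 19) = -62*6 = -372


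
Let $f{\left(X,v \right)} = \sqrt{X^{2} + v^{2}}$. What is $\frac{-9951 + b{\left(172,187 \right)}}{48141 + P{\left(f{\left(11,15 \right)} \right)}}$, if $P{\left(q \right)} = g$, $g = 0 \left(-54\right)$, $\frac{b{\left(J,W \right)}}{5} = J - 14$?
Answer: $- \frac{9161}{48141} \approx -0.1903$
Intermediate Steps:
$b{\left(J,W \right)} = -70 + 5 J$ ($b{\left(J,W \right)} = 5 \left(J - 14\right) = 5 \left(-14 + J\right) = -70 + 5 J$)
$g = 0$
$P{\left(q \right)} = 0$
$\frac{-9951 + b{\left(172,187 \right)}}{48141 + P{\left(f{\left(11,15 \right)} \right)}} = \frac{-9951 + \left(-70 + 5 \cdot 172\right)}{48141 + 0} = \frac{-9951 + \left(-70 + 860\right)}{48141} = \left(-9951 + 790\right) \frac{1}{48141} = \left(-9161\right) \frac{1}{48141} = - \frac{9161}{48141}$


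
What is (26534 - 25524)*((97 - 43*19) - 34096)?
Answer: -35164160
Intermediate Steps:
(26534 - 25524)*((97 - 43*19) - 34096) = 1010*((97 - 817) - 34096) = 1010*(-720 - 34096) = 1010*(-34816) = -35164160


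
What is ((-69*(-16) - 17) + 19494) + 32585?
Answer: 53166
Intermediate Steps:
((-69*(-16) - 17) + 19494) + 32585 = ((1104 - 17) + 19494) + 32585 = (1087 + 19494) + 32585 = 20581 + 32585 = 53166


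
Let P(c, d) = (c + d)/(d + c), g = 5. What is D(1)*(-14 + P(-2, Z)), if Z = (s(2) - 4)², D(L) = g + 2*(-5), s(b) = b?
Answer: 65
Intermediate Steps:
D(L) = -5 (D(L) = 5 + 2*(-5) = 5 - 10 = -5)
Z = 4 (Z = (2 - 4)² = (-2)² = 4)
P(c, d) = 1 (P(c, d) = (c + d)/(c + d) = 1)
D(1)*(-14 + P(-2, Z)) = -5*(-14 + 1) = -5*(-13) = 65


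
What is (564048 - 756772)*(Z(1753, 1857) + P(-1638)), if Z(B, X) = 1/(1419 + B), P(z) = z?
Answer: 250335708035/793 ≈ 3.1568e+8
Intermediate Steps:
(564048 - 756772)*(Z(1753, 1857) + P(-1638)) = (564048 - 756772)*(1/(1419 + 1753) - 1638) = -192724*(1/3172 - 1638) = -192724*(-5195735/3172) = 250335708035/793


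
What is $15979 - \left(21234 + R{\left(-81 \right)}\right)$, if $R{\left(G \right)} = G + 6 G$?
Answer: $-4688$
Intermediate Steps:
$R{\left(G \right)} = 7 G$
$15979 - \left(21234 + R{\left(-81 \right)}\right) = 15979 - \left(21234 + 7 \left(-81\right)\right) = 15979 - 20667 = -4688$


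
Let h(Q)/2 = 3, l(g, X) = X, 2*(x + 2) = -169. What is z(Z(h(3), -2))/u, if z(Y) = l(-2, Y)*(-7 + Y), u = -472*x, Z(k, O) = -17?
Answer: 102/10207 ≈ 0.0099931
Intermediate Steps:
x = -173/2 (x = -2 + (½)*(-169) = -2 - 169/2 = -173/2 ≈ -86.500)
h(Q) = 6 (h(Q) = 2*3 = 6)
u = 40828 (u = -472*(-173/2) = 40828)
z(Y) = Y*(-7 + Y)
z(Z(h(3), -2))/u = -17*(-7 - 17)/40828 = -17*(-24)*(1/40828) = 408*(1/40828) = 102/10207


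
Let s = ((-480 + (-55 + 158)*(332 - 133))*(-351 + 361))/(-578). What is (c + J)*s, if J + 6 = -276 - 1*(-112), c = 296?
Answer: -12610710/289 ≈ -43636.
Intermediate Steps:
J = -170 (J = -6 + (-276 - 1*(-112)) = -6 + (-276 + 112) = -6 - 164 = -170)
s = -100085/289 (s = ((-480 + 103*199)*10)*(-1/578) = ((-480 + 20497)*10)*(-1/578) = (20017*10)*(-1/578) = 200170*(-1/578) = -100085/289 ≈ -346.31)
(c + J)*s = (296 - 170)*(-100085/289) = 126*(-100085/289) = -12610710/289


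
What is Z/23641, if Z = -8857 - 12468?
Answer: -21325/23641 ≈ -0.90203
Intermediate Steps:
Z = -21325
Z/23641 = -21325/23641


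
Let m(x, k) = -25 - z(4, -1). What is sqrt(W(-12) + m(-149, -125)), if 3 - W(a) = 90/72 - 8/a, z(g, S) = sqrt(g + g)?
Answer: sqrt(-861 - 72*sqrt(2))/6 ≈ 5.1716*I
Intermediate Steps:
z(g, S) = sqrt(2)*sqrt(g) (z(g, S) = sqrt(2*g) = sqrt(2)*sqrt(g))
m(x, k) = -25 - 2*sqrt(2) (m(x, k) = -25 - sqrt(2)*sqrt(4) = -25 - sqrt(2)*2 = -25 - 2*sqrt(2))
W(a) = 7/4 + 8/a (W(a) = 3 - (90/72 - 8/a) = 3 - (90*(1/72) - 8/a) = 3 - (5/4 - 8/a) = 3 + (-5/4 + 8/a) = 7/4 + 8/a)
sqrt(W(-12) + m(-149, -125)) = sqrt((7/4 + 8/(-12)) + (-25 - 2*sqrt(2))) = sqrt((7/4 + 8*(-1/12)) + (-25 - 2*sqrt(2))) = sqrt((7/4 - 2/3) + (-25 - 2*sqrt(2))) = sqrt(13/12 + (-25 - 2*sqrt(2))) = sqrt(-287/12 - 2*sqrt(2))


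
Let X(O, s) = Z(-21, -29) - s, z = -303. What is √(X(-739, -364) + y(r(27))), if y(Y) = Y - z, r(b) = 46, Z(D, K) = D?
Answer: 2*√173 ≈ 26.306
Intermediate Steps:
X(O, s) = -21 - s
y(Y) = 303 + Y (y(Y) = Y - 1*(-303) = Y + 303 = 303 + Y)
√(X(-739, -364) + y(r(27))) = √((-21 - 1*(-364)) + (303 + 46)) = √((-21 + 364) + 349) = √(343 + 349) = √692 = 2*√173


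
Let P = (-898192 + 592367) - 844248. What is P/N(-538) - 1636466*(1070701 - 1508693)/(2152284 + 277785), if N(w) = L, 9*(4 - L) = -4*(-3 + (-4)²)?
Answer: 37921982726603/213846072 ≈ 1.7733e+5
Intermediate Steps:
L = 88/9 (L = 4 - (-4)*(-3 + (-4)²)/9 = 4 - (-4)*(-3 + 16)/9 = 4 - (-4)*13/9 = 4 - ⅑*(-52) = 4 + 52/9 = 88/9 ≈ 9.7778)
N(w) = 88/9
P = -1150073 (P = -305825 - 844248 = -1150073)
P/N(-538) - 1636466*(1070701 - 1508693)/(2152284 + 277785) = -1150073/88/9 - 1636466*(1070701 - 1508693)/(2152284 + 277785) = -1150073*9/88 - 1636466/(2430069/(-437992)) = -10350657/88 - 1636466/(2430069*(-1/437992)) = -10350657/88 - 1636466/(-2430069/437992) = -10350657/88 - 1636466*(-437992/2430069) = -10350657/88 + 716759016272/2430069 = 37921982726603/213846072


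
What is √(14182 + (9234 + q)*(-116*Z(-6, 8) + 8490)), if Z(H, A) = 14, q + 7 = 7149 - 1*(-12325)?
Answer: 4*√12317203 ≈ 14038.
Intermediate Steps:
q = 19467 (q = -7 + (7149 - 1*(-12325)) = -7 + (7149 + 12325) = -7 + 19474 = 19467)
√(14182 + (9234 + q)*(-116*Z(-6, 8) + 8490)) = √(14182 + (9234 + 19467)*(-116*14 + 8490)) = √(14182 + 28701*(-1624 + 8490)) = √(14182 + 28701*6866) = √(14182 + 197061066) = √197075248 = 4*√12317203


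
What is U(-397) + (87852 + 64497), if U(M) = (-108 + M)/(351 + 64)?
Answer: 12644866/83 ≈ 1.5235e+5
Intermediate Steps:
U(M) = -108/415 + M/415 (U(M) = (-108 + M)/415 = (-108 + M)*(1/415) = -108/415 + M/415)
U(-397) + (87852 + 64497) = (-108/415 + (1/415)*(-397)) + (87852 + 64497) = (-108/415 - 397/415) + 152349 = -101/83 + 152349 = 12644866/83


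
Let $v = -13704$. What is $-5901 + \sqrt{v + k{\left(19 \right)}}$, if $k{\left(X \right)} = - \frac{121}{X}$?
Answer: $-5901 + \frac{i \sqrt{4949443}}{19} \approx -5901.0 + 117.09 i$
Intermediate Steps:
$-5901 + \sqrt{v + k{\left(19 \right)}} = -5901 + \sqrt{-13704 - \frac{121}{19}} = -5901 + \sqrt{- \frac{260497}{19}} = -5901 + \frac{i \sqrt{4949443}}{19}$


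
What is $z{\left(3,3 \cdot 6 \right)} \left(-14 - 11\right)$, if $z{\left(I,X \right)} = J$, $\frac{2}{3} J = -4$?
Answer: $150$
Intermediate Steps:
$J = -6$ ($J = \frac{3}{2} \left(-4\right) = -6$)
$z{\left(I,X \right)} = -6$
$z{\left(3,3 \cdot 6 \right)} \left(-14 - 11\right) = - 6 \left(-14 - 11\right) = \left(-6\right) \left(-25\right) = 150$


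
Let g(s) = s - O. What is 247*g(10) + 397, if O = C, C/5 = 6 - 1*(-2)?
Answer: -7013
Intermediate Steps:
C = 40 (C = 5*(6 - 1*(-2)) = 5*(6 + 2) = 5*8 = 40)
O = 40
g(s) = -40 + s (g(s) = s - 1*40 = s - 40 = -40 + s)
247*g(10) + 397 = 247*(-40 + 10) + 397 = 247*(-30) + 397 = -7410 + 397 = -7013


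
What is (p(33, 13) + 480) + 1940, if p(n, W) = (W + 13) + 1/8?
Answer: 19569/8 ≈ 2446.1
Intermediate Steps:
p(n, W) = 105/8 + W (p(n, W) = (13 + W) + ⅛ = 105/8 + W)
(p(33, 13) + 480) + 1940 = ((105/8 + 13) + 480) + 1940 = (209/8 + 480) + 1940 = 4049/8 + 1940 = 19569/8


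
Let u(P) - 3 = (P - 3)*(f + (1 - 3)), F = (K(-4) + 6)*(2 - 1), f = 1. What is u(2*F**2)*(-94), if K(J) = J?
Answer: 188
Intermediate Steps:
F = 2 (F = (-4 + 6)*(2 - 1) = 2*1 = 2)
u(P) = 6 - P (u(P) = 3 + (P - 3)*(1 + (1 - 3)) = 3 + (-3 + P)*(1 - 2) = 3 + (-3 + P)*(-1) = 3 + (3 - P) = 6 - P)
u(2*F**2)*(-94) = (6 - 2*2**2)*(-94) = (6 - 2*4)*(-94) = (6 - 1*8)*(-94) = (6 - 8)*(-94) = -2*(-94) = 188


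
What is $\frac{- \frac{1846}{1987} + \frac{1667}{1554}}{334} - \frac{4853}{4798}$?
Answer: $- \frac{2501444672543}{2474147552268} \approx -1.011$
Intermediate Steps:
$\frac{- \frac{1846}{1987} + \frac{1667}{1554}}{334} - \frac{4853}{4798} = \left(\left(-1846\right) \frac{1}{1987} + 1667 \cdot \frac{1}{1554}\right) \frac{1}{334} - \frac{4853}{4798} = \left(- \frac{1846}{1987} + \frac{1667}{1554}\right) \frac{1}{334} - \frac{4853}{4798} = \frac{443645}{3087798} \cdot \frac{1}{334} - \frac{4853}{4798} = \frac{443645}{1031324532} - \frac{4853}{4798} = - \frac{2501444672543}{2474147552268}$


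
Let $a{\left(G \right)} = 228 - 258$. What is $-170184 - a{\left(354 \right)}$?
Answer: $-170154$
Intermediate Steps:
$a{\left(G \right)} = -30$
$-170184 - a{\left(354 \right)} = -170184 - -30 = -170184 + 30 = -170154$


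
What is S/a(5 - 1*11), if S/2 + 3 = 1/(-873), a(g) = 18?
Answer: -2620/7857 ≈ -0.33346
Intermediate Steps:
S = -5240/873 (S = -6 + 2/(-873) = -6 + 2*(-1/873) = -6 - 2/873 = -5240/873 ≈ -6.0023)
S/a(5 - 1*11) = -5240/873/18 = -5240/873*1/18 = -2620/7857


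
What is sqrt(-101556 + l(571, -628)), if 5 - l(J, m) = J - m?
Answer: 5*I*sqrt(4110) ≈ 320.55*I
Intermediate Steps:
l(J, m) = 5 + m - J (l(J, m) = 5 - (J - m) = 5 + (m - J) = 5 + m - J)
sqrt(-101556 + l(571, -628)) = sqrt(-101556 + (5 - 628 - 1*571)) = sqrt(-101556 + (5 - 628 - 571)) = sqrt(-101556 - 1194) = sqrt(-102750) = 5*I*sqrt(4110)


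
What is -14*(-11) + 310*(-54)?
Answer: -16586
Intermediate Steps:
-14*(-11) + 310*(-54) = 154 - 16740 = -16586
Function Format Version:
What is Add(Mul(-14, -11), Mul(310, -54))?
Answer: -16586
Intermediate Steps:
Add(Mul(-14, -11), Mul(310, -54)) = Add(154, -16740) = -16586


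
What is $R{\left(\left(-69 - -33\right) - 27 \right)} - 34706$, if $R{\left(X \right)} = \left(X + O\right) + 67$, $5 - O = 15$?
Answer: $-34712$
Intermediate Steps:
$O = -10$ ($O = 5 - 15 = -10$)
$R{\left(X \right)} = 57 + X$ ($R{\left(X \right)} = \left(X - 10\right) + 67 = \left(-10 + X\right) + 67 = 57 + X$)
$R{\left(\left(-69 - -33\right) - 27 \right)} - 34706 = \left(57 - 63\right) - 34706 = -6 - 34706 = -34712$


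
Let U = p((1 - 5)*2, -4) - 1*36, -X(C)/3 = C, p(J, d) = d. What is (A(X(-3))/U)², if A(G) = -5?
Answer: 1/64 ≈ 0.015625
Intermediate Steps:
X(C) = -3*C
U = -40 (U = -4 - 1*36 = -4 - 36 = -40)
(A(X(-3))/U)² = (-5/(-40))² = (-5*(-1/40))² = (⅛)² = 1/64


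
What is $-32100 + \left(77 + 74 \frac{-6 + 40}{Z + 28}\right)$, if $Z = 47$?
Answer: $- \frac{2399209}{75} \approx -31989.0$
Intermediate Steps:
$-32100 + \left(77 + 74 \frac{-6 + 40}{Z + 28}\right) = -32100 + \left(77 + 74 \frac{-6 + 40}{47 + 28}\right) = -32100 + \left(77 + 74 \cdot \frac{34}{75}\right) = -32100 + \left(77 + \frac{2516}{75}\right) = -32100 + \frac{8291}{75} = - \frac{2399209}{75}$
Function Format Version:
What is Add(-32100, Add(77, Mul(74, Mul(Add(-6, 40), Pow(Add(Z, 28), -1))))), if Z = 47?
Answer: Rational(-2399209, 75) ≈ -31989.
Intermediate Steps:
Add(-32100, Add(77, Mul(74, Mul(Add(-6, 40), Pow(Add(Z, 28), -1))))) = Add(-32100, Add(77, Mul(74, Mul(Add(-6, 40), Pow(Add(47, 28), -1))))) = Add(-32100, Add(77, Mul(74, Mul(34, Pow(75, -1))))) = Add(-32100, Add(77, Mul(74, Mul(34, Rational(1, 75))))) = Add(-32100, Add(77, Mul(74, Rational(34, 75)))) = Add(-32100, Add(77, Rational(2516, 75))) = Add(-32100, Rational(8291, 75)) = Rational(-2399209, 75)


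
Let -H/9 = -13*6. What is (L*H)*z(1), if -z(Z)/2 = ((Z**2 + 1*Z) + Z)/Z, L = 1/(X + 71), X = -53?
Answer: -234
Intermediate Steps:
L = 1/18 (L = 1/(-53 + 71) = 1/18 ≈ 0.055556)
H = 702 (H = -(-117)*6 = -9*(-78) = 702)
z(Z) = -2*(Z**2 + 2*Z)/Z (z(Z) = -2*((Z**2 + 1*Z) + Z)/Z = -2*((Z**2 + Z) + Z)/Z = -2*((Z + Z**2) + Z)/Z = -2*(Z**2 + 2*Z)/Z)
(L*H)*z(1) = ((1/18)*702)*(-4 - 2*1) = 39*(-4 - 2) = 39*(-6) = -234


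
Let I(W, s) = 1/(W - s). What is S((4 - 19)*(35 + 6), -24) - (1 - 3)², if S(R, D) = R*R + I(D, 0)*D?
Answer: 378222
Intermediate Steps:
S(R, D) = 1 + R² (S(R, D) = R*R + D/(D - 1*0) = R² + D/(D + 0) = R² + D/D = R² + 1 = 1 + R²)
S((4 - 19)*(35 + 6), -24) - (1 - 3)² = (1 + ((4 - 19)*(35 + 6))²) - (1 - 3)² = (1 + (-15*41)²) - 1*(-2)² = (1 + (-615)²) - 1*4 = (1 + 378225) - 4 = 378226 - 4 = 378222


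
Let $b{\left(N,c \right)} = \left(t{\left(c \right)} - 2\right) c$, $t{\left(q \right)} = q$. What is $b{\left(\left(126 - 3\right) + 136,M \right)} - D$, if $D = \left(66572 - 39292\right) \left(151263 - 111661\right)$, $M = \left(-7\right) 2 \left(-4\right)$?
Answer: $-1080339536$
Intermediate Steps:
$M = 56$ ($M = \left(-14\right) \left(-4\right) = 56$)
$b{\left(N,c \right)} = c \left(-2 + c\right)$ ($b{\left(N,c \right)} = \left(c - 2\right) c = \left(-2 + c\right) c = c \left(-2 + c\right)$)
$D = 1080342560$ ($D = 27280 \cdot 39602 = 1080342560$)
$b{\left(\left(126 - 3\right) + 136,M \right)} - D = 56 \left(-2 + 56\right) - 1080342560 = 56 \cdot 54 - 1080342560 = 3024 - 1080342560 = -1080339536$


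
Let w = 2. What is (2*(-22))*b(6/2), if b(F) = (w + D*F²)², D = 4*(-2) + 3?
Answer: -81356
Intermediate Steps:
D = -5 (D = -8 + 3 = -5)
b(F) = (2 - 5*F²)²
(2*(-22))*b(6/2) = (2*(-22))*(-2 + 5*(6/2)²)² = -44*(-2 + 5*(6*(½))²)² = -44*(-2 + 5*3²)² = -44*(-2 + 5*9)² = -44*(-2 + 45)² = -44*43² = -44*1849 = -81356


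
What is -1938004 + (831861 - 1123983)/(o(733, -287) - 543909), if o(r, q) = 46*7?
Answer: -1053473488226/543587 ≈ -1.9380e+6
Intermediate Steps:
o(r, q) = 322
-1938004 + (831861 - 1123983)/(o(733, -287) - 543909) = -1938004 + (831861 - 1123983)/(322 - 543909) = -1938004 - 292122/(-543587) = -1938004 - 292122*(-1/543587) = -1938004 + 292122/543587 = -1053473488226/543587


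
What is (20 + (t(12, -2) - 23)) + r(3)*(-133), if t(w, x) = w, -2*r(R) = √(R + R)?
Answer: 9 + 133*√6/2 ≈ 171.89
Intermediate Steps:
r(R) = -√2*√R/2 (r(R) = -√(R + R)/2 = -√2*√R/2)
(20 + (t(12, -2) - 23)) + r(3)*(-133) = (20 + (12 - 23)) - √2*√3/2*(-133) = (20 - 11) - √6/2*(-133) = 9 + 133*√6/2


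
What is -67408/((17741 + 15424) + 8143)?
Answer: -16852/10327 ≈ -1.6318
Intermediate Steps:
-67408/((17741 + 15424) + 8143) = -67408/(33165 + 8143) = -67408/41308 = -67408*1/41308 = -16852/10327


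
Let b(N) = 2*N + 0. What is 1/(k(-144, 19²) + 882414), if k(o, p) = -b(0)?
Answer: 1/882414 ≈ 1.1333e-6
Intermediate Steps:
b(N) = 2*N
k(o, p) = 0 (k(o, p) = -2*0 = -1*0 = 0)
1/(k(-144, 19²) + 882414) = 1/(0 + 882414) = 1/882414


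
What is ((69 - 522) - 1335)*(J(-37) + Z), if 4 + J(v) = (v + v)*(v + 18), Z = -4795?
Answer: 6066684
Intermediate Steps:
J(v) = -4 + 2*v*(18 + v) (J(v) = -4 + (v + v)*(v + 18) = -4 + (2*v)*(18 + v) = -4 + 2*v*(18 + v))
((69 - 522) - 1335)*(J(-37) + Z) = ((69 - 522) - 1335)*((-4 + 2*(-37)**2 + 36*(-37)) - 4795) = (-453 - 1335)*((-4 + 2*1369 - 1332) - 4795) = -1788*((-4 + 2738 - 1332) - 4795) = -1788*(1402 - 4795) = -1788*(-3393) = 6066684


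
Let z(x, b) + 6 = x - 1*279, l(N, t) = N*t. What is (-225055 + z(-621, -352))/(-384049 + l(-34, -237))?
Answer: 225961/375991 ≈ 0.60097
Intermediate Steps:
z(x, b) = -285 + x (z(x, b) = -6 + (x - 1*279) = -6 + (x - 279) = -6 + (-279 + x) = -285 + x)
(-225055 + z(-621, -352))/(-384049 + l(-34, -237)) = (-225055 + (-285 - 621))/(-384049 - 34*(-237)) = (-225055 - 906)/(-384049 + 8058) = -225961/(-375991) = -225961*(-1/375991) = 225961/375991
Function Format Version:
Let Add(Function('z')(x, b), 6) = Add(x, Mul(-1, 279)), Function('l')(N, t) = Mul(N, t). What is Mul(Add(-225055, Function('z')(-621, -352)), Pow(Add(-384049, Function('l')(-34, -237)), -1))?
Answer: Rational(225961, 375991) ≈ 0.60097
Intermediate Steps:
Function('z')(x, b) = Add(-285, x) (Function('z')(x, b) = Add(-6, Add(x, Mul(-1, 279))) = Add(-6, Add(x, -279)) = Add(-6, Add(-279, x)) = Add(-285, x))
Mul(Add(-225055, Function('z')(-621, -352)), Pow(Add(-384049, Function('l')(-34, -237)), -1)) = Mul(Add(-225055, Add(-285, -621)), Pow(Add(-384049, Mul(-34, -237)), -1)) = Mul(Add(-225055, -906), Pow(Add(-384049, 8058), -1)) = Mul(-225961, Pow(-375991, -1)) = Mul(-225961, Rational(-1, 375991)) = Rational(225961, 375991)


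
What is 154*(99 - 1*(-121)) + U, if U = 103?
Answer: 33983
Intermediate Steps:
154*(99 - 1*(-121)) + U = 154*(99 - 1*(-121)) + 103 = 154*(99 + 121) + 103 = 154*220 + 103 = 33880 + 103 = 33983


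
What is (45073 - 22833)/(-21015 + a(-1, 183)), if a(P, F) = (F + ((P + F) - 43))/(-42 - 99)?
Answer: -3135840/2963437 ≈ -1.0582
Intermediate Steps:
a(P, F) = 43/141 - 2*F/141 - P/141 (a(P, F) = (F + ((F + P) - 43))/(-141) = (F + (-43 + F + P))*(-1/141) = (-43 + P + 2*F)*(-1/141) = 43/141 - 2*F/141 - P/141)
(45073 - 22833)/(-21015 + a(-1, 183)) = (45073 - 22833)/(-21015 + (43/141 - 2/141*183 - 1/141*(-1))) = 22240/(-21015 + (43/141 - 122/47 + 1/141)) = 22240/(-21015 - 322/141) = 22240/(-2963437/141) = 22240*(-141/2963437) = -3135840/2963437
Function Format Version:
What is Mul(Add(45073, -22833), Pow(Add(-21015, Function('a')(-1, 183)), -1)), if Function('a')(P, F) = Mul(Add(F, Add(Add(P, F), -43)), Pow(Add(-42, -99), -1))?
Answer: Rational(-3135840, 2963437) ≈ -1.0582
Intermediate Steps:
Function('a')(P, F) = Add(Rational(43, 141), Mul(Rational(-2, 141), F), Mul(Rational(-1, 141), P)) (Function('a')(P, F) = Mul(Add(F, Add(Add(F, P), -43)), Pow(-141, -1)) = Mul(Add(F, Add(-43, F, P)), Rational(-1, 141)) = Mul(Add(-43, P, Mul(2, F)), Rational(-1, 141)) = Add(Rational(43, 141), Mul(Rational(-2, 141), F), Mul(Rational(-1, 141), P)))
Mul(Add(45073, -22833), Pow(Add(-21015, Function('a')(-1, 183)), -1)) = Mul(Add(45073, -22833), Pow(Add(-21015, Add(Rational(43, 141), Mul(Rational(-2, 141), 183), Mul(Rational(-1, 141), -1))), -1)) = Mul(22240, Pow(Add(-21015, Add(Rational(43, 141), Rational(-122, 47), Rational(1, 141))), -1)) = Mul(22240, Pow(Add(-21015, Rational(-322, 141)), -1)) = Mul(22240, Pow(Rational(-2963437, 141), -1)) = Mul(22240, Rational(-141, 2963437)) = Rational(-3135840, 2963437)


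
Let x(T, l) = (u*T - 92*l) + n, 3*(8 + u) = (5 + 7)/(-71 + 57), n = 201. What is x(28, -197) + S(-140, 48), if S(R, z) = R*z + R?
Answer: 11233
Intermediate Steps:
u = -58/7 (u = -8 + ((5 + 7)/(-71 + 57))/3 = -8 + (12/(-14))/3 = -8 + (12*(-1/14))/3 = -8 + (⅓)*(-6/7) = -8 - 2/7 = -58/7 ≈ -8.2857)
S(R, z) = R + R*z
x(T, l) = 201 - 92*l - 58*T/7 (x(T, l) = (-58*T/7 - 92*l) + 201 = (-92*l - 58*T/7) + 201 = 201 - 92*l - 58*T/7)
x(28, -197) + S(-140, 48) = (201 - 92*(-197) - 58/7*28) - 140*(1 + 48) = (201 + 18124 - 232) - 140*49 = 18093 - 6860 = 11233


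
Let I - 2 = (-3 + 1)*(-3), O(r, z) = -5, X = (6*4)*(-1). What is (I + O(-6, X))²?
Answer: 9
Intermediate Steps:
X = -24 (X = 24*(-1) = -24)
I = 8 (I = 2 + (-3 + 1)*(-3) = 2 - 2*(-3) = 2 + 6 = 8)
(I + O(-6, X))² = (8 - 5)² = 3² = 9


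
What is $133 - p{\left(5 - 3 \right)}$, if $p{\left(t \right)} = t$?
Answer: $131$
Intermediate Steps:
$133 - p{\left(5 - 3 \right)} = 133 - \left(5 - 3\right) = 133 - 2 = 131$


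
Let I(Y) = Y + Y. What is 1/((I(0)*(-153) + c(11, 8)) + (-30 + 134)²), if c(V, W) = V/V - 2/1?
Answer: 1/10815 ≈ 9.2464e-5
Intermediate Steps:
I(Y) = 2*Y
c(V, W) = -1 (c(V, W) = 1 - 2*1 = 1 - 2 = -1)
1/((I(0)*(-153) + c(11, 8)) + (-30 + 134)²) = 1/(((2*0)*(-153) - 1) + (-30 + 134)²) = 1/((0*(-153) - 1) + 104²) = 1/((0 - 1) + 10816) = 1/(-1 + 10816) = 1/10815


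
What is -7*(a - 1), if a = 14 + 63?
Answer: -532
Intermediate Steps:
a = 77
-7*(a - 1) = -7*(77 - 1) = -7*76 = -532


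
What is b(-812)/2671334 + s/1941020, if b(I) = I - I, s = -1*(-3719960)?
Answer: 185998/97051 ≈ 1.9165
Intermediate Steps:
s = 3719960
b(I) = 0
b(-812)/2671334 + s/1941020 = 0/2671334 + 3719960/1941020 = 0*(1/2671334) + 3719960*(1/1941020) = 0 + 185998/97051 = 185998/97051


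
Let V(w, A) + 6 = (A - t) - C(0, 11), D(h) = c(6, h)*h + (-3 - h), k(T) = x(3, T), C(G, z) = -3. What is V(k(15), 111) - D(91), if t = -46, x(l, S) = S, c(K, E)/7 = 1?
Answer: -389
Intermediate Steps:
c(K, E) = 7 (c(K, E) = 7*1 = 7)
k(T) = T
D(h) = -3 + 6*h (D(h) = 7*h + (-3 - h) = -3 + 6*h)
V(w, A) = 43 + A (V(w, A) = -6 + ((A - 1*(-46)) - 1*(-3)) = -6 + ((A + 46) + 3) = -6 + ((46 + A) + 3) = -6 + (49 + A) = 43 + A)
V(k(15), 111) - D(91) = (43 + 111) - (-3 + 6*91) = 154 - (-3 + 546) = 154 - 1*543 = 154 - 543 = -389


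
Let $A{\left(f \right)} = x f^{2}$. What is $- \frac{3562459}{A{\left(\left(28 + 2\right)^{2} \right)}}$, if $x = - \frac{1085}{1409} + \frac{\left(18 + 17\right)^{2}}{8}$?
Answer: $- \frac{5019504731}{173881181250} \approx -0.028867$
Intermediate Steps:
$x = \frac{1717345}{11272}$ ($x = \left(-1085\right) \frac{1}{1409} + 35^{2} \cdot \frac{1}{8} = - \frac{1085}{1409} + 1225 \cdot \frac{1}{8} = - \frac{1085}{1409} + \frac{1225}{8} = \frac{1717345}{11272} \approx 152.35$)
$A{\left(f \right)} = \frac{1717345 f^{2}}{11272}$
$- \frac{3562459}{A{\left(\left(28 + 2\right)^{2} \right)}} = - \frac{3562459}{\frac{1717345}{11272} \left(\left(28 + 2\right)^{2}\right)^{2}} = - \frac{3562459}{\frac{1717345}{11272} \left(30^{2}\right)^{2}} = - \frac{3562459}{\frac{1717345}{11272} \cdot 900^{2}} = - \frac{3562459}{\frac{1717345}{11272} \cdot 810000} = - \frac{3562459}{\frac{173881181250}{1409}} = \left(-3562459\right) \frac{1409}{173881181250} = - \frac{5019504731}{173881181250}$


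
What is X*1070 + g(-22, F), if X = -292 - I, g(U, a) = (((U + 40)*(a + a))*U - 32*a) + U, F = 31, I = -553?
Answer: 253704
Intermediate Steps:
g(U, a) = U - 32*a + 2*U*a*(40 + U) (g(U, a) = (((40 + U)*(2*a))*U - 32*a) + U = ((2*a*(40 + U))*U - 32*a) + U = (2*U*a*(40 + U) - 32*a) + U = (-32*a + 2*U*a*(40 + U)) + U = U - 32*a + 2*U*a*(40 + U))
X = 261 (X = -292 - 1*(-553) = -292 + 553 = 261)
X*1070 + g(-22, F) = 261*1070 + (-22 - 32*31 + 2*31*(-22)² + 80*(-22)*31) = 279270 + (-22 - 992 + 2*31*484 - 54560) = 279270 + (-22 - 992 + 30008 - 54560) = 279270 - 25566 = 253704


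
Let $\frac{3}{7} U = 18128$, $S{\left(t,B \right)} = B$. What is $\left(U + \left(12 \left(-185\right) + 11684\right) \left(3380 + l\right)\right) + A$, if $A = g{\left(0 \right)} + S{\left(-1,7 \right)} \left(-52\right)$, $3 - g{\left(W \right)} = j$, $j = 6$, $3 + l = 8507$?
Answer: $\frac{337536323}{3} \approx 1.1251 \cdot 10^{8}$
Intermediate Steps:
$l = 8504$ ($l = -3 + 8507 = 8504$)
$g{\left(W \right)} = -3$ ($g{\left(W \right)} = 3 - 6 = -3$)
$U = \frac{126896}{3}$ ($U = \frac{7}{3} \cdot 18128 = \frac{126896}{3} \approx 42299.0$)
$A = -367$ ($A = -3 + 7 \left(-52\right) = -3 - 364 = -367$)
$\left(U + \left(12 \left(-185\right) + 11684\right) \left(3380 + l\right)\right) + A = \left(\frac{126896}{3} + \left(12 \left(-185\right) + 11684\right) \left(3380 + 8504\right)\right) - 367 = \left(\frac{126896}{3} + \left(-2220 + 11684\right) 11884\right) - 367 = \left(\frac{126896}{3} + 9464 \cdot 11884\right) - 367 = \left(\frac{126896}{3} + 112470176\right) - 367 = \frac{337537424}{3} - 367 = \frac{337536323}{3}$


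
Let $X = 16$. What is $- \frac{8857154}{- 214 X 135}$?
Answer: $\frac{4428577}{231120} \approx 19.161$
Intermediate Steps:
$- \frac{8857154}{- 214 X 135} = - \frac{8857154}{\left(-214\right) 16 \cdot 135} = - \frac{8857154}{\left(-3424\right) 135} = - \frac{8857154}{-462240} = \left(-8857154\right) \left(- \frac{1}{462240}\right) = \frac{4428577}{231120}$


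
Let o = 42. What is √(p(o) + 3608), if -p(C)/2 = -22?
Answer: 2*√913 ≈ 60.432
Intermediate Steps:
p(C) = 44 (p(C) = -2*(-22) = 44)
√(p(o) + 3608) = √(44 + 3608) = √3652 = 2*√913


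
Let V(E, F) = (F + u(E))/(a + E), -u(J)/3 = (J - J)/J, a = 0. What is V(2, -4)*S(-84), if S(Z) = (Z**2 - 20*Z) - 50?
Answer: -17372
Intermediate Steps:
u(J) = 0 (u(J) = -3*(J - J)/J = -0/J = -3*0 = 0)
S(Z) = -50 + Z**2 - 20*Z
V(E, F) = F/E (V(E, F) = (F + 0)/(0 + E) = F/E)
V(2, -4)*S(-84) = (-4/2)*(-50 + (-84)**2 - 20*(-84)) = (-4*1/2)*(-50 + 7056 + 1680) = -2*8686 = -17372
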